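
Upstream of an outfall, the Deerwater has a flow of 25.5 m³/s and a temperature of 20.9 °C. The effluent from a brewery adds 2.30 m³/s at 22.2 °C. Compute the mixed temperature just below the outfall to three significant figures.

Flow-weighted mixing: C = (Q_r C_r + Q_w C_w)/(Q_r + Q_w)
= (25.5×20.9 + 2.30×22.2)/(25.5 + 2.30) = 584.0/27.80 = 21.01 °C.

21.0 °C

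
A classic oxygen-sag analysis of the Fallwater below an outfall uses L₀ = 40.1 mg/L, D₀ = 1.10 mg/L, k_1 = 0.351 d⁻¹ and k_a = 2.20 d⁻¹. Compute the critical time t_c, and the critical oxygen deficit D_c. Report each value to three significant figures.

t_c ≈ 0.908 d; D_c ≈ 4.65 mg/L

With k_a/k_1 = 6.268 and 1 − D₀(k_a−k_1)/(k_1 L₀) = 0.8555,
t_c = ln(6.268 × 0.8555) / (2.20 − 0.351) = ln(5.362) / 1.849 = 1.679/1.849 = 0.9082 d.
D_c = (k_1/k_a) L₀ e^(−k_1 t_c) = (0.351/2.20) × 40.1 × e^(−0.351×0.9082) = 0.1595 × 40.1 × 0.7270 = 4.651 mg/L.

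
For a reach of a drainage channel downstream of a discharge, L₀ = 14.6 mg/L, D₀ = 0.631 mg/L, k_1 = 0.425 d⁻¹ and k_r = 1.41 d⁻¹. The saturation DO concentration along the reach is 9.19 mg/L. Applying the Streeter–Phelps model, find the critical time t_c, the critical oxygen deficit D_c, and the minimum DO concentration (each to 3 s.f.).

t_c ≈ 1.11 d; D_c ≈ 2.75 mg/L; min DO ≈ 6.44 mg/L

With k_r/k_1 = 3.318 and 1 − D₀(k_r−k_1)/(k_1 L₀) = 0.8998,
t_c = ln(3.318 × 0.8998) / (1.41 − 0.425) = ln(2.985) / 0.9850 = 1.094/0.9850 = 1.110 d.
L(t_c) = L₀ e^(−k_1 t_c) = 14.6 × 0.6238 = 9.108 mg/L, and at the critical point k_r D_c = k_1 L, so D_c = (0.425/1.41) × 9.108 = 2.745 mg/L.
Minimum DO = C_s − D_c = 9.19 − 2.745 = 6.445 mg/L.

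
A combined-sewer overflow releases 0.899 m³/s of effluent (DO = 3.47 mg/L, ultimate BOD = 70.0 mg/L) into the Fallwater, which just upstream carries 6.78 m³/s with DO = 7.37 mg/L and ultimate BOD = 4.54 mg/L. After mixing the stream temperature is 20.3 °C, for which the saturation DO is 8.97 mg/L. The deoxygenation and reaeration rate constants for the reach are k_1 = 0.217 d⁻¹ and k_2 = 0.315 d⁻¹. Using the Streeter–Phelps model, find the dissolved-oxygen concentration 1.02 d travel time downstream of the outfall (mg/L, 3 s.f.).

Mixed DO = (6.78×7.37 + 0.899×3.47)/(6.78+0.899) = 53.09/7.679 = 6.913 mg/L.
Mixed L₀ = (6.78×4.54 + 0.899×70.0)/(7.679) = 93.71/7.679 = 12.20 mg/L.
Initial deficit D₀ = C_s − DO₀ = 8.97 − 6.913 = 2.057 mg/L.
D(1.02) = [0.217×12.20/(0.315−0.217)](e^(−0.217×1.02) − e^(−0.315×1.02)) + 2.057 e^(−0.315×1.02)
= 27.02 × (0.8014 − 0.7252) + 2.057 × 0.7252 = 3.552 mg/L.
DO = 8.97 − 3.552 = 5.418 mg/L.

DO ≈ 5.42 mg/L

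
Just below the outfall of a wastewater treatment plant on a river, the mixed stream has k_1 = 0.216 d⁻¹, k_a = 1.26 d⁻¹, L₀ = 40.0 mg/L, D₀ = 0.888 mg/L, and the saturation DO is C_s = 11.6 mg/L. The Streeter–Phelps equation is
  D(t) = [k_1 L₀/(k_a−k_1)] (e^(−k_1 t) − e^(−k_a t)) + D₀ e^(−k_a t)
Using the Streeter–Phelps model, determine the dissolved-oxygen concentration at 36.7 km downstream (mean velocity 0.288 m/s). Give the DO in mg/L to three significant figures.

DO ≈ 6.73 mg/L

Travel time t = x/v = 36.7 km / (0.288 m/s) = 36700 m / 0.288 m/s = 127400 s = 1.475 d.
k_1 L₀/(k_a−k_1) = 0.216×40.0/(1.26−0.216) = 8.640/1.044 = 8.276 mg/L.
e^(−k_1 t) = e^(−0.216×1.475) = 0.7272; e^(−k_a t) = e^(−1.26×1.475) = 0.1559.
D = 8.276 × (0.7272 − 0.1559) + 0.888 × 0.1559 = 4.728 + 0.1385 = 4.866 mg/L.
DO = C_s − D = 11.6 − 4.866 = 6.734 mg/L.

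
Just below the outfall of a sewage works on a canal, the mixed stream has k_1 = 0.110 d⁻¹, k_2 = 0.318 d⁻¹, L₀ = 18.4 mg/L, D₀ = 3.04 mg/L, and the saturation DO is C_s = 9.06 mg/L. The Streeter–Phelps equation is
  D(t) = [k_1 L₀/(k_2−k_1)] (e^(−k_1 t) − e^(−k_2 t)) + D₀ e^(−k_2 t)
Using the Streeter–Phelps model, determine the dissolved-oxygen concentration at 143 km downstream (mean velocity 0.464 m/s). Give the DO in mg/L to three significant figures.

DO ≈ 4.64 mg/L

Travel time t = x/v = 143 km / (0.464 m/s) = 143000 m / 0.464 m/s = 308200 s = 3.567 d.
k_1 L₀/(k_2−k_1) = 0.110×18.4/(0.318−0.110) = 2.024/0.2080 = 9.731 mg/L.
e^(−k_1 t) = e^(−0.110×3.567) = 0.6755; e^(−k_2 t) = e^(−0.318×3.567) = 0.3216.
D = 9.731 × (0.6755 − 0.3216) + 3.04 × 0.3216 = 3.443 + 0.9778 = 4.421 mg/L.
DO = C_s − D = 9.06 − 4.421 = 4.639 mg/L.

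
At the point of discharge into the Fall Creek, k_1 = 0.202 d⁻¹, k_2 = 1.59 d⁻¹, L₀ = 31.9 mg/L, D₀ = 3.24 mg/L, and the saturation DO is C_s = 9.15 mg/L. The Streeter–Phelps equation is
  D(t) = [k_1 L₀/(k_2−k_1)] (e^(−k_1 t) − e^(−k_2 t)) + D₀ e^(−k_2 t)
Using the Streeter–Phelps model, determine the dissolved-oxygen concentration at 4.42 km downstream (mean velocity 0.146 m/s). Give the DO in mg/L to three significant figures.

DO ≈ 5.63 mg/L

Travel time t = x/v = 4.42 km / (0.146 m/s) = 4420 m / 0.146 m/s = 30270 s = 0.3504 d.
k_1 L₀/(k_2−k_1) = 0.202×31.9/(1.59−0.202) = 6.444/1.388 = 4.643 mg/L.
e^(−k_1 t) = e^(−0.202×0.3504) = 0.9317; e^(−k_2 t) = e^(−1.59×0.3504) = 0.5729.
D = 4.643 × (0.9317 − 0.5729) + 3.24 × 0.5729 = 1.666 + 1.856 = 3.522 mg/L.
DO = C_s − D = 9.15 − 3.522 = 5.628 mg/L.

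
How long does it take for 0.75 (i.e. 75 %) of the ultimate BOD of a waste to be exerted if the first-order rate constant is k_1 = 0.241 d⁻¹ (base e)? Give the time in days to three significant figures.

t ≈ 5.75 d

y/L₀ = 1 − e^(−k_1 t) = 0.75 ⇒ e^(−k_1 t) = 0.250
t = −ln(0.250) / 0.241 = 1.386 / 0.241 = 5.752 d.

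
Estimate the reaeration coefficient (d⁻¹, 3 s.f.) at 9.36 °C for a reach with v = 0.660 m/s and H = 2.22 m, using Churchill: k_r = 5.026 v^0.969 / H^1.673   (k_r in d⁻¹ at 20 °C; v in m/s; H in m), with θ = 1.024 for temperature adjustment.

k_r(20) = 5.026 × 0.660^0.969 / 2.22^1.673 = 5.026 × 0.6686 / 3.797 = 0.8849 d⁻¹.
k_r(9.36) = 0.8849 × 1.024^(9.36−20) = 0.8849 × 0.7770 = 0.6876 d⁻¹.

k_r ≈ 0.688 d⁻¹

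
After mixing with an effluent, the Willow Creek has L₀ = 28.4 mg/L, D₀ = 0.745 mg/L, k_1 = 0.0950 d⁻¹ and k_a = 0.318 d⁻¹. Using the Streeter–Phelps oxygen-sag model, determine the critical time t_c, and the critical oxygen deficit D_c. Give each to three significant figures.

t_c ≈ 5.13 d; D_c ≈ 5.21 mg/L

With k_a/k_1 = 3.347 and 1 − D₀(k_a−k_1)/(k_1 L₀) = 0.9384,
t_c = ln(3.347 × 0.9384) / (0.318 − 0.0950) = ln(3.141) / 0.2230 = 1.145/0.2230 = 5.133 d.
L(t_c) = L₀ e^(−k_1 t_c) = 28.4 × 0.6141 = 17.44 mg/L, and at the critical point k_a D_c = k_1 L, so D_c = (0.0950/0.318) × 17.44 = 5.210 mg/L.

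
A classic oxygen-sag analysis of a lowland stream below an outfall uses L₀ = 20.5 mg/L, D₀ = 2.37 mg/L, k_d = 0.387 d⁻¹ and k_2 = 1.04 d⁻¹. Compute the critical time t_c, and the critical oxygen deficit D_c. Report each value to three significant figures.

t_c = [1/(k_2−k_d)] ln[(k_2/k_d)(1 − D₀(k_2−k_d)/(k_d L₀))]
= [1/(1.04−0.387)] ln[(1.04/0.387)(1 − 2.37×0.6530/(0.387×20.5))]
= (1/0.6530) ln[2.687 × 0.8049] = 1.531 × ln(2.163) = 1.531 × 0.7715 = 1.182 d.
D_c = (k_d/k_2) L₀ e^(−k_d t_c) = (0.387/1.04) × 20.5 × e^(−0.387×1.182) = 0.3721 × 20.5 × 0.6330 = 4.829 mg/L.

t_c ≈ 1.18 d; D_c ≈ 4.83 mg/L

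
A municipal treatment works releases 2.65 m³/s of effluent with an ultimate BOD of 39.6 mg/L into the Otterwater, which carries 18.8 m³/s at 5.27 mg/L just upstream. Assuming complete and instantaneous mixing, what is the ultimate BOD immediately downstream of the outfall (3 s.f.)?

Flow-weighted mixing: C = (Q_r C_r + Q_w C_w)/(Q_r + Q_w)
= (18.8×5.27 + 2.65×39.6)/(18.8 + 2.65) = 204.0/21.45 = 9.511 mg/L.

9.51 mg/L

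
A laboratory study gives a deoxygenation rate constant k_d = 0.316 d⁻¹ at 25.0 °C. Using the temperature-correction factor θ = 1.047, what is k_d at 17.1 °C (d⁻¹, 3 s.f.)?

k_d ≈ 0.220 d⁻¹

k_d(T₂) = k_d(T₁) · θ^(T₂−T₁) = 0.316 × 1.047^(17.1−25.0)
= 0.316 × 1.047^-7.90 = 0.316 × 0.6957 = 0.2198 d⁻¹.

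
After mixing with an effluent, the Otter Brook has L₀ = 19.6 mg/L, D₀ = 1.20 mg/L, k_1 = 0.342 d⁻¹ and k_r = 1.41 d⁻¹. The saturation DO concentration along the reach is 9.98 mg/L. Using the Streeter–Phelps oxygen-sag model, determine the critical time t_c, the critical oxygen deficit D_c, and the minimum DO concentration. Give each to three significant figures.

t_c ≈ 1.13 d; D_c ≈ 3.23 mg/L; min DO ≈ 6.75 mg/L

t_c = [1/(k_r−k_1)] ln[(k_r/k_1)(1 − D₀(k_r−k_1)/(k_1 L₀))]
= [1/(1.41−0.342)] ln[(1.41/0.342)(1 − 1.20×1.068/(0.342×19.6))]
= (1/1.068) ln[4.123 × 0.8088] = 0.9363 × ln(3.335) = 0.9363 × 1.204 = 1.128 d.
L(t_c) = L₀ e^(−k_1 t_c) = 19.6 × 0.6800 = 13.33 mg/L, and at the critical point k_r D_c = k_1 L, so D_c = (0.342/1.41) × 13.33 = 3.233 mg/L.
Minimum DO = C_s − D_c = 9.98 − 3.233 = 6.747 mg/L.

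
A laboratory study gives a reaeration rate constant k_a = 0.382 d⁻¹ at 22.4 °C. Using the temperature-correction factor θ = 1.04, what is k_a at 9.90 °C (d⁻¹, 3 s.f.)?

k_a ≈ 0.234 d⁻¹

k_a(T₂) = k_a(T₁) · θ^(T₂−T₁) = 0.382 × 1.04^(9.90−22.4)
= 0.382 × 1.04^-12.5 = 0.382 × 0.6125 = 0.2340 d⁻¹.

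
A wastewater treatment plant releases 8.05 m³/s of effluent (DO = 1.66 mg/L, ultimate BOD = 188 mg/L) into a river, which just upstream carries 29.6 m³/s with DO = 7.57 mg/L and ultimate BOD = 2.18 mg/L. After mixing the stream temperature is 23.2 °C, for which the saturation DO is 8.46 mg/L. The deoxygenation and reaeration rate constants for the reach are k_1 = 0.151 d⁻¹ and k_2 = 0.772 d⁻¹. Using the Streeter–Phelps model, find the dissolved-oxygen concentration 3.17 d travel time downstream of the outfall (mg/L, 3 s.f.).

DO ≈ 2.84 mg/L

Mixed DO = (29.6×7.57 + 8.05×1.66)/(29.6+8.05) = 237.4/37.65 = 6.306 mg/L.
Mixed L₀ = (29.6×2.18 + 8.05×188)/(37.65) = 1578/37.65 = 41.91 mg/L.
Initial deficit D₀ = C_s − DO₀ = 8.46 − 6.306 = 2.154 mg/L.
D(3.17) = [0.151×41.91/(0.772−0.151)](e^(−0.151×3.17) − e^(−0.772×3.17)) + 2.154 e^(−0.772×3.17)
= 10.19 × (0.6196 − 0.08653) + 2.154 × 0.08653 = 5.619 mg/L.
DO = 8.46 − 5.619 = 2.841 mg/L.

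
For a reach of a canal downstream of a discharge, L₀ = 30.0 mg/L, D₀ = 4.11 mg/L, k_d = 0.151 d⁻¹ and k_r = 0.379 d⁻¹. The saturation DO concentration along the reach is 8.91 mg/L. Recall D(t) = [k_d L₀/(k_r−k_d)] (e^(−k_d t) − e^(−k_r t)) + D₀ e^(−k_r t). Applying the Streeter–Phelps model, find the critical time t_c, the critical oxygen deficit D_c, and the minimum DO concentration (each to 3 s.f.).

t_c ≈ 3.02 d; D_c ≈ 7.58 mg/L; min DO ≈ 1.33 mg/L

At the critical point dD/dt = 0, so k_d L₀ e^(−k_d t) = k_r D. Substituting D(t) from the Streeter–Phelps equation and solving for t gives
t_c = ln[(k_r/k_d)(1 − D₀(k_r−k_d)/(k_d L₀))] / (k_r−k_d).
Here k_r−k_d = 0.2280 d⁻¹ and 1 − D₀(k_r−k_d)/(k_d L₀) = 1 − 4.11×0.2280/(0.151×30.0) = 0.7931, so
t_c = ln(2.510 × 0.7931) / 0.2280 = 0.6885 / 0.2280 = 3.020 d.
D_c = (k_d/k_r) L₀ e^(−k_d t_c) = (0.151/0.379) × 30.0 × e^(−0.151×3.020) = 0.3984 × 30.0 × 0.6338 = 7.576 mg/L.
Minimum DO = C_s − D_c = 8.91 − 7.576 = 1.334 mg/L.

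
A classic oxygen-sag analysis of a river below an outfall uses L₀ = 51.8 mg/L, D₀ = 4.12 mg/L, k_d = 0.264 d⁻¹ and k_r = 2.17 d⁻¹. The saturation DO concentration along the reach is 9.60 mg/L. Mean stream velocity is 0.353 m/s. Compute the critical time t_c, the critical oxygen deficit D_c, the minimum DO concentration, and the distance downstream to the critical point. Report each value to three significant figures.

t_c = [1/(k_r−k_d)] ln[(k_r/k_d)(1 − D₀(k_r−k_d)/(k_d L₀))]
= [1/(2.17−0.264)] ln[(2.17/0.264)(1 − 4.12×1.906/(0.264×51.8))]
= (1/1.906) ln[8.220 × 0.4258] = 0.5247 × ln(3.500) = 0.5247 × 1.253 = 0.6572 d.
L(t_c) = L₀ e^(−k_d t_c) = 51.8 × 0.8407 = 43.55 mg/L, and at the critical point k_r D_c = k_d L, so D_c = (0.264/2.17) × 43.55 = 5.298 mg/L.
Minimum DO = C_s − D_c = 9.60 − 5.298 = 4.302 mg/L.
x_c = v t_c = 0.353 m/s × 0.6572 d × 86400 s/d = 20040 m ≈ 20.0 km.

t_c ≈ 0.657 d; D_c ≈ 5.30 mg/L; min DO ≈ 4.30 mg/L; x_c ≈ 20.0 km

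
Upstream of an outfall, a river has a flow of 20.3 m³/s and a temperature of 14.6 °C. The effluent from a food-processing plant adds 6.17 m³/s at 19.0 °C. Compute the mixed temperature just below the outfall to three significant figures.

15.6 °C

Flow-weighted mixing: C = (Q_r C_r + Q_w C_w)/(Q_r + Q_w)
= (20.3×14.6 + 6.17×19.0)/(20.3 + 6.17) = 413.6/26.47 = 15.63 °C.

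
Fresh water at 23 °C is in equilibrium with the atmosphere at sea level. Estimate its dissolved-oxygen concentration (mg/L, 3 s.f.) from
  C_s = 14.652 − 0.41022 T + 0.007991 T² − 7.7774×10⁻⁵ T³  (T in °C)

C_s = 14.652 − 0.41022×23 + 0.007991×23² − 7.7774×10⁻⁵×23³ = 8.498 mg/L.

C_s ≈ 8.50 mg/L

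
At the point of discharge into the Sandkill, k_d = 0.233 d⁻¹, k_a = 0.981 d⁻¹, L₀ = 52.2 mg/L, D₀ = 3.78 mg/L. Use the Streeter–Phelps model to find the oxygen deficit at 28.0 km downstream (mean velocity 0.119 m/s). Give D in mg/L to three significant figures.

Travel time t = x/v = 28.0 km / (0.119 m/s) = 28000 m / 0.119 m/s = 235300 s = 2.723 d.
k_d L₀/(k_a−k_d) = 0.233×52.2/(0.981−0.233) = 12.16/0.7480 = 16.26 mg/L.
e^(−k_d t) = e^(−0.233×2.723) = 0.5302; e^(−k_a t) = e^(−0.981×2.723) = 0.06914.
D = 16.26 × (0.5302 − 0.06914) + 3.78 × 0.06914 = 7.497 + 0.2614 = 7.758 mg/L.

D ≈ 7.76 mg/L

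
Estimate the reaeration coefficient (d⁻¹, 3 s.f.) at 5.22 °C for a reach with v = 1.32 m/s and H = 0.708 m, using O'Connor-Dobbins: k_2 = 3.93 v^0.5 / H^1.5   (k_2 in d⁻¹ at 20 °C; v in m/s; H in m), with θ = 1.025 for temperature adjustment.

k_2(20) = 3.93 × 1.32^0.5 / 0.708^1.5 = 3.93 × 1.149 / 0.5957 = 7.579 d⁻¹.
k_2(5.22) = 7.579 × 1.025^(5.22−20) = 7.579 × 0.6942 = 5.262 d⁻¹.

k_2 ≈ 5.26 d⁻¹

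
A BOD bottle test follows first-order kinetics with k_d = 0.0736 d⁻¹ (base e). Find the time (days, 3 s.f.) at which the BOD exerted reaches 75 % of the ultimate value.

t ≈ 18.8 d

y/L₀ = 1 − e^(−k_d t) = 0.75 ⇒ e^(−k_d t) = 0.250
t = −ln(0.250) / 0.0736 = 1.386 / 0.0736 = 18.84 d.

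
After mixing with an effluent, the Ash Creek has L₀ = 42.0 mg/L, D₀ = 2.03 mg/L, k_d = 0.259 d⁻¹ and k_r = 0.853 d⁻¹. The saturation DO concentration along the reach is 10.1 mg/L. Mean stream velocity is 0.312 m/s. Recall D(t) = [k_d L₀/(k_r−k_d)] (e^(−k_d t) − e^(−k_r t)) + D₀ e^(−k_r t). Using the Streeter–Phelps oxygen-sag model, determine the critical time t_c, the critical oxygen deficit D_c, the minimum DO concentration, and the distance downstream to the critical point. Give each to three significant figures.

t_c ≈ 1.81 d; D_c ≈ 7.98 mg/L; min DO ≈ 2.12 mg/L; x_c ≈ 48.8 km

t_c = [1/(k_r−k_d)] ln[(k_r/k_d)(1 − D₀(k_r−k_d)/(k_d L₀))]
= [1/(0.853−0.259)] ln[(0.853/0.259)(1 − 2.03×0.5940/(0.259×42.0))]
= (1/0.5940) ln[3.293 × 0.8892] = 1.684 × ln(2.928) = 1.684 × 1.074 = 1.809 d.
L(t_c) = L₀ e^(−k_d t_c) = 42.0 × 0.6259 = 26.29 mg/L, and at the critical point k_r D_c = k_d L, so D_c = (0.259/0.853) × 26.29 = 7.983 mg/L.
Minimum DO = C_s − D_c = 10.1 − 7.983 = 2.117 mg/L.
x_c = v t_c = 0.312 m/s × 1.809 d × 86400 s/d = 48760 m ≈ 48.8 km.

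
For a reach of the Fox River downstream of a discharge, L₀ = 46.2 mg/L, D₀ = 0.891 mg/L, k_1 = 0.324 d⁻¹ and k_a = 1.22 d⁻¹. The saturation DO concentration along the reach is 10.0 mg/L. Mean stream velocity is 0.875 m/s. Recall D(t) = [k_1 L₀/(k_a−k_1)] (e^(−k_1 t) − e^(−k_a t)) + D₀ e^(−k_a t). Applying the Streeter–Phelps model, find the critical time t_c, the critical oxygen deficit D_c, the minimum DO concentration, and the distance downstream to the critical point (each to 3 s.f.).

t_c ≈ 1.42 d; D_c ≈ 7.75 mg/L; min DO ≈ 2.25 mg/L; x_c ≈ 107 km

With k_a/k_1 = 3.765 and 1 − D₀(k_a−k_1)/(k_1 L₀) = 0.9467,
t_c = ln(3.765 × 0.9467) / (1.22 − 0.324) = ln(3.565) / 0.8960 = 1.271/0.8960 = 1.419 d.
L(t_c) = L₀ e^(−k_1 t_c) = 46.2 × 0.6315 = 29.18 mg/L, and at the critical point k_a D_c = k_1 L, so D_c = (0.324/1.22) × 29.18 = 7.748 mg/L.
Minimum DO = C_s − D_c = 10.0 − 7.748 = 2.252 mg/L.
x_c = v t_c = 0.875 m/s × 1.419 d × 86400 s/d = 107200 m ≈ 107 km.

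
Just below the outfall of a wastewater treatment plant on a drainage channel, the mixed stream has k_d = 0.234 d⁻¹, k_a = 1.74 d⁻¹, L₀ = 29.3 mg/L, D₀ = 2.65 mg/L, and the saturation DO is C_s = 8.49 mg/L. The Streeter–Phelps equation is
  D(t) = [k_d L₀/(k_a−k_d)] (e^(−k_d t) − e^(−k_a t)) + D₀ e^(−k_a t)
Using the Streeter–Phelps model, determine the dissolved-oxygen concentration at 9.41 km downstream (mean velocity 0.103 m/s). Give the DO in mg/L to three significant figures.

Travel time t = x/v = 9.41 km / (0.103 m/s) = 9410 m / 0.103 m/s = 91360 s = 1.057 d.
k_d L₀/(k_a−k_d) = 0.234×29.3/(1.74−0.234) = 6.856/1.506 = 4.553 mg/L.
e^(−k_d t) = e^(−0.234×1.057) = 0.7808; e^(−k_a t) = e^(−1.74×1.057) = 0.1588.
D = 4.553 × (0.7808 − 0.1588) + 2.65 × 0.1588 = 2.832 + 0.4209 = 3.252 mg/L.
DO = C_s − D = 8.49 − 3.252 = 5.238 mg/L.

DO ≈ 5.24 mg/L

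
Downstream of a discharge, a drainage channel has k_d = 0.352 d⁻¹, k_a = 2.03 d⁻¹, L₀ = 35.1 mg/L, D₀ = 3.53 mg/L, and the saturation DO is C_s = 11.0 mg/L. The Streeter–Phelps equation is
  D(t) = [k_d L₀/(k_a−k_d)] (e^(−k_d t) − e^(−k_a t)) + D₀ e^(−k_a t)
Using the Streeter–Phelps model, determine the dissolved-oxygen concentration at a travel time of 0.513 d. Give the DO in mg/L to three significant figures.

DO ≈ 6.21 mg/L

k_d L₀/(k_a−k_d) = 0.352×35.1/(2.03−0.352) = 12.36/1.678 = 7.363 mg/L.
e^(−k_d t) = e^(−0.352×0.5130) = 0.8348; e^(−k_a t) = e^(−2.03×0.5130) = 0.3530.
D = 7.363 × (0.8348 − 0.3530) + 3.53 × 0.3530 = 3.548 + 1.246 = 4.794 mg/L.
DO = C_s − D = 11.0 − 4.794 = 6.206 mg/L.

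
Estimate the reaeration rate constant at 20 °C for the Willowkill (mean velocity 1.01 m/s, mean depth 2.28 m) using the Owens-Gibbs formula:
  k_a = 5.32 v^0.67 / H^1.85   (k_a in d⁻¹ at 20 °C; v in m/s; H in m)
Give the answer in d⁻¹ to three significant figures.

k_a = 5.32 × 1.01^0.67 / 2.28^1.85 = 5.32 × 1.007 / 4.594 = 1.166 d⁻¹.

k_a ≈ 1.17 d⁻¹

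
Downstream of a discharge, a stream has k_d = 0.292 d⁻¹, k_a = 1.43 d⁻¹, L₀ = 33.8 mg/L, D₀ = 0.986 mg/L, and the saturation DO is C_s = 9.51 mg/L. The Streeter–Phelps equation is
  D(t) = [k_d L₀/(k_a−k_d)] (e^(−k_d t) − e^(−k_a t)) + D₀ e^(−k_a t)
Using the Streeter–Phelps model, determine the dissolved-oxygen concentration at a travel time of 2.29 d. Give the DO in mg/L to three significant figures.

k_d L₀/(k_a−k_d) = 0.292×33.8/(1.43−0.292) = 9.870/1.138 = 8.673 mg/L.
e^(−k_d t) = e^(−0.292×2.290) = 0.5124; e^(−k_a t) = e^(−1.43×2.290) = 0.03783.
D = 8.673 × (0.5124 − 0.03783) + 0.986 × 0.03783 = 4.116 + 0.03730 = 4.153 mg/L.
DO = C_s − D = 9.51 − 4.153 = 5.357 mg/L.

DO ≈ 5.36 mg/L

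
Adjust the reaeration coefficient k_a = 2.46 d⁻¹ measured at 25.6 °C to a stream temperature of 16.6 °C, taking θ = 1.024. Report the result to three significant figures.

k_a(T₂) = k_a(T₁) · θ^(T₂−T₁) = 2.46 × 1.024^(16.6−25.6)
= 2.46 × 1.024^-9.00 = 2.46 × 0.8078 = 1.987 d⁻¹.

k_a ≈ 1.99 d⁻¹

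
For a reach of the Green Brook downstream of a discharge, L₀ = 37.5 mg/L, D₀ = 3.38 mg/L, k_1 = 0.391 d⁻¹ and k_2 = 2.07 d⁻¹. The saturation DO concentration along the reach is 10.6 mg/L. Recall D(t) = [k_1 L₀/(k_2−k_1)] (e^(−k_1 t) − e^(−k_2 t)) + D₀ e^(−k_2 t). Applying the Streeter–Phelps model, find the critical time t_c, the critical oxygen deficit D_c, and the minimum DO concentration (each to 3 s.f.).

t_c = [1/(k_2−k_1)] ln[(k_2/k_1)(1 − D₀(k_2−k_1)/(k_1 L₀))]
= [1/(2.07−0.391)] ln[(2.07/0.391)(1 − 3.38×1.679/(0.391×37.5))]
= (1/1.679) ln[5.294 × 0.6130] = 0.5956 × ln(3.245) = 0.5956 × 1.177 = 0.7011 d.
D_c = (k_1/k_2) L₀ e^(−k_1 t_c) = (0.391/2.07) × 37.5 × e^(−0.391×0.7011) = 0.1889 × 37.5 × 0.7602 = 5.385 mg/L.
Minimum DO = C_s − D_c = 10.6 − 5.385 = 5.215 mg/L.

t_c ≈ 0.701 d; D_c ≈ 5.38 mg/L; min DO ≈ 5.22 mg/L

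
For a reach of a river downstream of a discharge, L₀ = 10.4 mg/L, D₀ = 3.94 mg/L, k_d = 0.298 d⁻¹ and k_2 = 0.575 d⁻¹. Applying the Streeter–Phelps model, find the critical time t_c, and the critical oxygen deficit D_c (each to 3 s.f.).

t_c ≈ 0.806 d; D_c ≈ 4.24 mg/L

t_c = [1/(k_2−k_d)] ln[(k_2/k_d)(1 − D₀(k_2−k_d)/(k_d L₀))]
= [1/(0.575−0.298)] ln[(0.575/0.298)(1 − 3.94×0.2770/(0.298×10.4))]
= (1/0.2770) ln[1.930 × 0.6479] = 3.610 × ln(1.250) = 3.610 × 0.2232 = 0.8057 d.
D_c = (k_d/k_2) L₀ e^(−k_d t_c) = (0.298/0.575) × 10.4 × e^(−0.298×0.8057) = 0.5183 × 10.4 × 0.7865 = 4.239 mg/L.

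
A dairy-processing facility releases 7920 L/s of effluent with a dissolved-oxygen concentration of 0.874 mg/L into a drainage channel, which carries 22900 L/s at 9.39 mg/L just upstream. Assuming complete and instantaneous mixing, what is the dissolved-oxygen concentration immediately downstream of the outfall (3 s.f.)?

Flow-weighted mixing: C = (Q_r C_r + Q_w C_w)/(Q_r + Q_w)
= (22900×9.39 + 7920×0.874)/(22900 + 7920) = 222000/30820 = 7.202 mg/L.

7.20 mg/L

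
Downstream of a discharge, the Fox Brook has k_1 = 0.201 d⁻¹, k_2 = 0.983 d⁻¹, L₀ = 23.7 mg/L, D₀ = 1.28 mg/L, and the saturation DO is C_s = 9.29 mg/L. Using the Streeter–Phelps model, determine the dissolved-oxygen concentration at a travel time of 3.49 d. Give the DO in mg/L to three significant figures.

DO ≈ 6.43 mg/L

k_1 L₀/(k_2−k_1) = 0.201×23.7/(0.983−0.201) = 4.764/0.7820 = 6.092 mg/L.
e^(−k_1 t) = e^(−0.201×3.490) = 0.4958; e^(−k_2 t) = e^(−0.983×3.490) = 0.03237.
D = 6.092 × (0.4958 − 0.03237) + 1.28 × 0.03237 = 2.823 + 0.04143 = 2.865 mg/L.
DO = C_s − D = 9.29 − 2.865 = 6.425 mg/L.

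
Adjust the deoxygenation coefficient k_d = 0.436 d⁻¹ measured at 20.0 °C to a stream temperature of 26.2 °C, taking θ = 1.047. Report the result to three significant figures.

k_d(T₂) = k_d(T₁) · θ^(T₂−T₁) = 0.436 × 1.047^(26.2−20.0)
= 0.436 × 1.047^6.20 = 0.436 × 1.329 = 0.5796 d⁻¹.

k_d ≈ 0.580 d⁻¹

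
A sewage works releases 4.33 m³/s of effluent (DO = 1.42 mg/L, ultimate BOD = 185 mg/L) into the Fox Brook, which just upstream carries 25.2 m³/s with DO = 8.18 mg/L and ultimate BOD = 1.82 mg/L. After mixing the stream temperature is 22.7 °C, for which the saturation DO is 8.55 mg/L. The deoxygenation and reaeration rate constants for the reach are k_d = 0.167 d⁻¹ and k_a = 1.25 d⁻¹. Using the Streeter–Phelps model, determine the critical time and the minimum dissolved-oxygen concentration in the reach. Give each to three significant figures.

Mixed DO = (25.2×8.18 + 4.33×1.42)/(25.2+4.33) = 212.3/29.53 = 7.189 mg/L.
Mixed L₀ = (25.2×1.82 + 4.33×185)/(29.53) = 846.9/29.53 = 28.68 mg/L.
Initial deficit D₀ = C_s − DO₀ = 8.55 − 7.189 = 1.361 mg/L.
t_c = (1/1.083) ln[(1.25/0.167)(1 − 1.361×1.083/(0.167×28.68))] = 0.9234 × ln(5.181) = 1.519 d.
D_c = (0.167/1.25) × 28.68 × e^(−0.167×1.519) = 0.1336 × 28.68 × 0.7760 = 2.973 mg/L.
Minimum DO = 8.55 − 2.973 = 5.577 mg/L.

t_c ≈ 1.52 d; minimum DO ≈ 5.58 mg/L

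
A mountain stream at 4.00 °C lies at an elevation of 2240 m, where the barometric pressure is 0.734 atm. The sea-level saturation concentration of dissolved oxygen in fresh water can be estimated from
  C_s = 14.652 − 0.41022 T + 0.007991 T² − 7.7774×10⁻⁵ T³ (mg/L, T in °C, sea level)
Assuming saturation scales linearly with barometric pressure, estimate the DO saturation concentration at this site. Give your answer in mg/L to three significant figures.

At sea level: C_s = 14.652 − 0.41022×4.00 + 0.007991×4.00² − 7.7774×10⁻⁵×4.00³ = 13.13 mg/L.
Pressure correction: C_s' = 13.13 × 0.734 = 9.640 mg/L.

C_s ≈ 9.64 mg/L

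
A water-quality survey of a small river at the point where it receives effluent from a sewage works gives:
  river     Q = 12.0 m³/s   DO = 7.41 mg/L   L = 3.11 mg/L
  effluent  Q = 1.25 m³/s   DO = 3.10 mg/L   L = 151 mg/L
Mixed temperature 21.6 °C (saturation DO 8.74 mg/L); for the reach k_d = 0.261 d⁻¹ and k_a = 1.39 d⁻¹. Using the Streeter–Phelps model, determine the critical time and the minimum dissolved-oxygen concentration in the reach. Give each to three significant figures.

t_c ≈ 0.967 d; minimum DO ≈ 6.25 mg/L

Mixed DO = (12.0×7.41 + 1.25×3.10)/(12.0+1.25) = 92.80/13.25 = 7.003 mg/L.
Mixed L₀ = (12.0×3.11 + 1.25×151)/(13.25) = 226.1/13.25 = 17.06 mg/L.
Initial deficit D₀ = C_s − DO₀ = 8.74 − 7.003 = 1.737 mg/L.
t_c = (1/1.129) ln[(1.39/0.261)(1 − 1.737×1.129/(0.261×17.06))] = 0.8857 × ln(2.981) = 0.9674 d.
D_c = (0.261/1.39) × 17.06 × e^(−0.261×0.9674) = 0.1878 × 17.06 × 0.7769 = 2.489 mg/L.
Minimum DO = 8.74 − 2.489 = 6.251 mg/L.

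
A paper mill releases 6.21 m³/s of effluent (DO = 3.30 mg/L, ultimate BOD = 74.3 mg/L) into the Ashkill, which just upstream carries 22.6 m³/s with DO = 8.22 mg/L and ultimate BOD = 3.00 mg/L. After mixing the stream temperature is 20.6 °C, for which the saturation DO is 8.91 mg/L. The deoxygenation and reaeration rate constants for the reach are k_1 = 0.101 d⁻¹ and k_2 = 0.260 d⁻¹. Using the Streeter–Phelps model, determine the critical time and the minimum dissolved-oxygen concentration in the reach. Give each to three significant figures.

t_c ≈ 4.92 d; minimum DO ≈ 4.57 mg/L

Mixed DO = (22.6×8.22 + 6.21×3.30)/(22.6+6.21) = 206.3/28.81 = 7.159 mg/L.
Mixed L₀ = (22.6×3.00 + 6.21×74.3)/(28.81) = 529.2/28.81 = 18.37 mg/L.
Initial deficit D₀ = C_s − DO₀ = 8.91 − 7.159 = 1.751 mg/L.
t_c = (1/0.1590) ln[(0.260/0.101)(1 − 1.751×0.1590/(0.101×18.37))] = 6.289 × ln(2.188) = 4.925 d.
D_c = (0.101/0.260) × 18.37 × e^(−0.101×4.925) = 0.3885 × 18.37 × 0.6081 = 4.339 mg/L.
Minimum DO = 8.91 − 4.339 = 4.571 mg/L.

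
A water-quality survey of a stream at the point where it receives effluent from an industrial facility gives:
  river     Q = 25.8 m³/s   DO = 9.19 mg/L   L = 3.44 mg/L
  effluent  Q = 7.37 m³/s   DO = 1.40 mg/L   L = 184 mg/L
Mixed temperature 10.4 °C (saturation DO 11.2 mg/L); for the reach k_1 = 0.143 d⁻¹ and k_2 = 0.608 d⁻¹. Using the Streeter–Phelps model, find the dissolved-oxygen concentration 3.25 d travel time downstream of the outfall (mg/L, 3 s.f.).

DO ≈ 4.12 mg/L

Mixed DO = (25.8×9.19 + 7.37×1.40)/(25.8+7.37) = 247.4/33.17 = 7.459 mg/L.
Mixed L₀ = (25.8×3.44 + 7.37×184)/(33.17) = 1445/33.17 = 43.56 mg/L.
Initial deficit D₀ = C_s − DO₀ = 11.2 − 7.459 = 3.741 mg/L.
D(3.25) = [0.143×43.56/(0.608−0.143)](e^(−0.143×3.25) − e^(−0.608×3.25)) + 3.741 e^(−0.608×3.25)
= 13.40 × (0.6283 − 0.1386) + 3.741 × 0.1386 = 7.078 mg/L.
DO = 11.2 − 7.078 = 4.122 mg/L.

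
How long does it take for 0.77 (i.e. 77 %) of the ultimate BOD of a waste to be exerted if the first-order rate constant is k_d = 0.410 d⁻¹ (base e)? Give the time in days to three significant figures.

y/L₀ = 1 − e^(−k_d t) = 0.77 ⇒ e^(−k_d t) = 0.230
t = −ln(0.230) / 0.410 = 1.470 / 0.410 = 3.585 d.

t ≈ 3.58 d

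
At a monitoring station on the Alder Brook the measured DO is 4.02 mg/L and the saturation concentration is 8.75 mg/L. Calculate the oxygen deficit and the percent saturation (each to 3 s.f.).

D ≈ 4.73 mg/L; 45.9 % saturation

D = C_s − C = 8.75 − 4.02 = 4.73 mg/L.
% saturation = 4.02/8.75 × 100 = 45.9 %.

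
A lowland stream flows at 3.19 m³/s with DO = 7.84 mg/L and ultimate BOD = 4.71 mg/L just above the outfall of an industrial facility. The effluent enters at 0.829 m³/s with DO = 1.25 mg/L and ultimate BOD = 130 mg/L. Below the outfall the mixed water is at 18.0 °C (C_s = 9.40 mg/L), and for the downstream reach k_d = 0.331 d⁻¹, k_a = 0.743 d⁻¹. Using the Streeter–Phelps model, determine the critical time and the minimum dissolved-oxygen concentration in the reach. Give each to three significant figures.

Mixed DO = (3.19×7.84 + 0.829×1.25)/(3.19+0.829) = 26.05/4.019 = 6.481 mg/L.
Mixed L₀ = (3.19×4.71 + 0.829×130)/(4.019) = 122.8/4.019 = 30.55 mg/L.
Initial deficit D₀ = C_s − DO₀ = 9.40 − 6.481 = 2.919 mg/L.
t_c = (1/0.4120) ln[(0.743/0.331)(1 − 2.919×0.4120/(0.331×30.55))] = 2.427 × ln(1.978) = 1.655 d.
D_c = (0.331/0.743) × 30.55 × e^(−0.331×1.655) = 0.4455 × 30.55 × 0.5782 = 7.870 mg/L.
Minimum DO = 9.40 − 7.870 = 1.530 mg/L.

t_c ≈ 1.66 d; minimum DO ≈ 1.53 mg/L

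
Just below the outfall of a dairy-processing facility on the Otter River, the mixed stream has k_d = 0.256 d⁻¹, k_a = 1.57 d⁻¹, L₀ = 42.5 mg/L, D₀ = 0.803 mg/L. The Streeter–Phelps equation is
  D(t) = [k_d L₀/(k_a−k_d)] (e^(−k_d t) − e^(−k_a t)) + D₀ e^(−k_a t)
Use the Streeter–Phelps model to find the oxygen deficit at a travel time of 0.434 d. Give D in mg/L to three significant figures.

D ≈ 3.63 mg/L

k_d L₀/(k_a−k_d) = 0.256×42.5/(1.57−0.256) = 10.88/1.314 = 8.280 mg/L.
e^(−k_d t) = e^(−0.256×0.4340) = 0.8948; e^(−k_a t) = e^(−1.57×0.4340) = 0.5059.
D = 8.280 × (0.8948 − 0.5059) + 0.803 × 0.5059 = 3.220 + 0.4063 = 3.627 mg/L.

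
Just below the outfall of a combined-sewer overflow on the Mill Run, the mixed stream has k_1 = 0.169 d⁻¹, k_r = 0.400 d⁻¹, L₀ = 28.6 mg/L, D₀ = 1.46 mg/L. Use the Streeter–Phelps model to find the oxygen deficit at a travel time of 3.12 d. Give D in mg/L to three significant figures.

D ≈ 6.76 mg/L

k_1 L₀/(k_r−k_1) = 0.169×28.6/(0.400−0.169) = 4.833/0.2310 = 20.92 mg/L.
e^(−k_1 t) = e^(−0.169×3.120) = 0.5902; e^(−k_r t) = e^(−0.400×3.120) = 0.2871.
D = 20.92 × (0.5902 − 0.2871) + 1.46 × 0.2871 = 6.343 + 0.4191 = 6.762 mg/L.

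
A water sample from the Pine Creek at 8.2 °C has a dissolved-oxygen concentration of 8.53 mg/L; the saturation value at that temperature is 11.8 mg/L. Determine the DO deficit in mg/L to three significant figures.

D = C_s − C = 11.8 − 8.53 = 3.27 mg/L.

D ≈ 3.27 mg/L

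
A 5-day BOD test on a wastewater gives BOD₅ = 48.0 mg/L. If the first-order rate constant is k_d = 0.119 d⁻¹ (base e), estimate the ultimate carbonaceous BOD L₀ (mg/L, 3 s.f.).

BOD₅ = L₀(1 − e^(−5k_d)) ⇒ L₀ = BOD₅ / (1 − e^(−5×0.119))
= 48.0 / (1 − 0.5516) = 48.0 / 0.4484 = 107.0 mg/L.

L₀ ≈ 107 mg/L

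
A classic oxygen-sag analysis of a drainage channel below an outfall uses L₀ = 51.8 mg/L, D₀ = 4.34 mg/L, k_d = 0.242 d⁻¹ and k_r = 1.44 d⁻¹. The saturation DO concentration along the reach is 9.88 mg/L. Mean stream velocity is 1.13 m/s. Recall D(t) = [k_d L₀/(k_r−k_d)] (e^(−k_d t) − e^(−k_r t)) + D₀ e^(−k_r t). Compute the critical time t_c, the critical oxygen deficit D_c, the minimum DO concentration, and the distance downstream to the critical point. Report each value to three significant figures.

With k_r/k_d = 5.950 and 1 − D₀(k_r−k_d)/(k_d L₀) = 0.5852,
t_c = ln(5.950 × 0.5852) / (1.44 − 0.242) = ln(3.482) / 1.198 = 1.248/1.198 = 1.042 d.
L(t_c) = L₀ e^(−k_d t_c) = 51.8 × 0.7772 = 40.26 mg/L, and at the critical point k_r D_c = k_d L, so D_c = (0.242/1.44) × 40.26 = 6.766 mg/L.
Minimum DO = C_s − D_c = 9.88 − 6.766 = 3.114 mg/L.
x_c = v t_c = 1.13 m/s × 1.042 d × 86400 s/d = 101700 m ≈ 102 km.

t_c ≈ 1.04 d; D_c ≈ 6.77 mg/L; min DO ≈ 3.11 mg/L; x_c ≈ 102 km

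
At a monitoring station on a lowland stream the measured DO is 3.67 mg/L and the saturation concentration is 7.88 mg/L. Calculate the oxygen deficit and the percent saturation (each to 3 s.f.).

D ≈ 4.21 mg/L; 46.6 % saturation

D = C_s − C = 7.88 − 3.67 = 4.21 mg/L.
% saturation = 3.67/7.88 × 100 = 46.6 %.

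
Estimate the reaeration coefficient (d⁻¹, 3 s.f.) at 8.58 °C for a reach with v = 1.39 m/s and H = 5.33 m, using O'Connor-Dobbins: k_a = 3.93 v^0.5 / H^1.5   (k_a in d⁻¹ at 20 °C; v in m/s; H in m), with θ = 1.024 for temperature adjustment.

k_a ≈ 0.287 d⁻¹

k_a(20) = 3.93 × 1.39^0.5 / 5.33^1.5 = 3.93 × 1.179 / 12.31 = 0.3765 d⁻¹.
k_a(8.58) = 0.3765 × 1.024^(8.58−20) = 0.3765 × 0.7627 = 0.2872 d⁻¹.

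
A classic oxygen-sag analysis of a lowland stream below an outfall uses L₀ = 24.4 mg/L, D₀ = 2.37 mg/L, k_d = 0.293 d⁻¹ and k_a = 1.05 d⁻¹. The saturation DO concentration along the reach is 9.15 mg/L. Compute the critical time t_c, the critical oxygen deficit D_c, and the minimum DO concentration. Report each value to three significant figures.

With k_a/k_d = 3.584 and 1 − D₀(k_a−k_d)/(k_d L₀) = 0.7491,
t_c = ln(3.584 × 0.7491) / (1.05 − 0.293) = ln(2.684) / 0.7570 = 0.9874/0.7570 = 1.304 d.
L(t_c) = L₀ e^(−k_d t_c) = 24.4 × 0.6824 = 16.65 mg/L, and at the critical point k_a D_c = k_d L, so D_c = (0.293/1.05) × 16.65 = 4.646 mg/L.
Minimum DO = C_s − D_c = 9.15 − 4.646 = 4.504 mg/L.

t_c ≈ 1.30 d; D_c ≈ 4.65 mg/L; min DO ≈ 4.50 mg/L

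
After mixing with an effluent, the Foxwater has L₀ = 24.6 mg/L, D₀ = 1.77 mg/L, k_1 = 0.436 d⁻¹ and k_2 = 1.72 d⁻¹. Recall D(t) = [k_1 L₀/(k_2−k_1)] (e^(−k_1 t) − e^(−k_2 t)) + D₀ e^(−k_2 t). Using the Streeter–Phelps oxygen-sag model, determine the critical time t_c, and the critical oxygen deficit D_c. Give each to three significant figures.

t_c = [1/(k_2−k_1)] ln[(k_2/k_1)(1 − D₀(k_2−k_1)/(k_1 L₀))]
= [1/(1.72−0.436)] ln[(1.72/0.436)(1 − 1.77×1.284/(0.436×24.6))]
= (1/1.284) ln[3.945 × 0.7881] = 0.7788 × ln(3.109) = 0.7788 × 1.134 = 0.8834 d.
D_c = (k_1/k_2) L₀ e^(−k_1 t_c) = (0.436/1.72) × 24.6 × e^(−0.436×0.8834) = 0.2535 × 24.6 × 0.6803 = 4.242 mg/L.

t_c ≈ 0.883 d; D_c ≈ 4.24 mg/L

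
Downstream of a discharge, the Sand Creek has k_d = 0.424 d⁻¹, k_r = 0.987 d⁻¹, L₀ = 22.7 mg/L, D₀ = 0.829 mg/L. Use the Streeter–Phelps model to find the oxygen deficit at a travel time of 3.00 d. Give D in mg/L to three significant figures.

D ≈ 3.95 mg/L

k_d L₀/(k_r−k_d) = 0.424×22.7/(0.987−0.424) = 9.625/0.5630 = 17.10 mg/L.
e^(−k_d t) = e^(−0.424×3.000) = 0.2803; e^(−k_r t) = e^(−0.987×3.000) = 0.05177.
D = 17.10 × (0.2803 − 0.05177) + 0.829 × 0.05177 = 3.906 + 0.04291 = 3.949 mg/L.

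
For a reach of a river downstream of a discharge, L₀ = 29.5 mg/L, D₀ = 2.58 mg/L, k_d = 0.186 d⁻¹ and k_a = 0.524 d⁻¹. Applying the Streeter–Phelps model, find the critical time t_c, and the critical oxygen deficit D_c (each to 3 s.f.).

t_c ≈ 2.55 d; D_c ≈ 6.51 mg/L

t_c = [1/(k_a−k_d)] ln[(k_a/k_d)(1 − D₀(k_a−k_d)/(k_d L₀))]
= [1/(0.524−0.186)] ln[(0.524/0.186)(1 − 2.58×0.3380/(0.186×29.5))]
= (1/0.3380) ln[2.817 × 0.8411] = 2.959 × ln(2.369) = 2.959 × 0.8627 = 2.552 d.
L(t_c) = L₀ e^(−k_d t_c) = 29.5 × 0.6221 = 18.35 mg/L, and at the critical point k_a D_c = k_d L, so D_c = (0.186/0.524) × 18.35 = 6.514 mg/L.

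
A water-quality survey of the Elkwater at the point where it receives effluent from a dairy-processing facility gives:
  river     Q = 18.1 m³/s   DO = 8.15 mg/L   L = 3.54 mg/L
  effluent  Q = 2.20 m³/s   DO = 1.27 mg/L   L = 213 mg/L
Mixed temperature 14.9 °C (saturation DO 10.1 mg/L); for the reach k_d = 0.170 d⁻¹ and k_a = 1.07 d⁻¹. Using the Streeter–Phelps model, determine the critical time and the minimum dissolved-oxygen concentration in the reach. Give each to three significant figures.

t_c ≈ 1.17 d; minimum DO ≈ 6.68 mg/L

Mixed DO = (18.1×8.15 + 2.20×1.27)/(18.1+2.20) = 150.3/20.30 = 7.404 mg/L.
Mixed L₀ = (18.1×3.54 + 2.20×213)/(20.30) = 532.7/20.30 = 26.24 mg/L.
Initial deficit D₀ = C_s − DO₀ = 10.1 − 7.404 = 2.696 mg/L.
t_c = (1/0.9000) ln[(1.07/0.170)(1 − 2.696×0.9000/(0.170×26.24))] = 1.111 × ln(2.871) = 1.172 d.
D_c = (0.170/1.07) × 26.24 × e^(−0.170×1.172) = 0.1589 × 26.24 × 0.8194 = 3.416 mg/L.
Minimum DO = 10.1 − 3.416 = 6.684 mg/L.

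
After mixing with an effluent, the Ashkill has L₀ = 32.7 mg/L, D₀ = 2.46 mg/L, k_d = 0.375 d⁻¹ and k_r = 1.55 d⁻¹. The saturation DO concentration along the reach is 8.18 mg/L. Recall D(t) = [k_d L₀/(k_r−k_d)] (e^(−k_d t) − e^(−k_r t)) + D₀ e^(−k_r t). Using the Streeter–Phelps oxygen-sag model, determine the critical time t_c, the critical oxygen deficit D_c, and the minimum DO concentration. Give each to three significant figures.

t_c ≈ 0.979 d; D_c ≈ 5.48 mg/L; min DO ≈ 2.70 mg/L

With k_r/k_d = 4.133 and 1 − D₀(k_r−k_d)/(k_d L₀) = 0.7643,
t_c = ln(4.133 × 0.7643) / (1.55 − 0.375) = ln(3.159) / 1.175 = 1.150/1.175 = 0.9789 d.
L(t_c) = L₀ e^(−k_d t_c) = 32.7 × 0.6927 = 22.65 mg/L, and at the critical point k_r D_c = k_d L, so D_c = (0.375/1.55) × 22.65 = 5.480 mg/L.
Minimum DO = C_s − D_c = 8.18 − 5.480 = 2.700 mg/L.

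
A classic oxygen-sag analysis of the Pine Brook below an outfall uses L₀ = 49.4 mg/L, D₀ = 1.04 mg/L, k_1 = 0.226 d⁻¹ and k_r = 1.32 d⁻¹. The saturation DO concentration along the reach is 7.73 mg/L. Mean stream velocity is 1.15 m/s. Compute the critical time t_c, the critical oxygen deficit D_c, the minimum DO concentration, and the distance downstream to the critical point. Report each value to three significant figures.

t_c ≈ 1.51 d; D_c ≈ 6.01 mg/L; min DO ≈ 1.72 mg/L; x_c ≈ 151 km

t_c = [1/(k_r−k_1)] ln[(k_r/k_1)(1 − D₀(k_r−k_1)/(k_1 L₀))]
= [1/(1.32−0.226)] ln[(1.32/0.226)(1 − 1.04×1.094/(0.226×49.4))]
= (1/1.094) ln[5.841 × 0.8981] = 0.9141 × ln(5.245) = 0.9141 × 1.657 = 1.515 d.
L(t_c) = L₀ e^(−k_1 t_c) = 49.4 × 0.7101 = 35.08 mg/L, and at the critical point k_r D_c = k_1 L, so D_c = (0.226/1.32) × 35.08 = 6.006 mg/L.
Minimum DO = C_s − D_c = 7.73 − 6.006 = 1.724 mg/L.
x_c = v t_c = 1.15 m/s × 1.515 d × 86400 s/d = 150500 m ≈ 151 km.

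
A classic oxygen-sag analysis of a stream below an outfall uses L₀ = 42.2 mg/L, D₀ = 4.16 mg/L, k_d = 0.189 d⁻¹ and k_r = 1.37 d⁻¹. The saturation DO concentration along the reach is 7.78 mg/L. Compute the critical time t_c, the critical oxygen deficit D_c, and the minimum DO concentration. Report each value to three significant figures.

t_c = [1/(k_r−k_d)] ln[(k_r/k_d)(1 − D₀(k_r−k_d)/(k_d L₀))]
= [1/(1.37−0.189)] ln[(1.37/0.189)(1 − 4.16×1.181/(0.189×42.2))]
= (1/1.181) ln[7.249 × 0.3840] = 0.8467 × ln(2.784) = 0.8467 × 1.024 = 0.8668 d.
L(t_c) = L₀ e^(−k_d t_c) = 42.2 × 0.8489 = 35.82 mg/L, and at the critical point k_r D_c = k_d L, so D_c = (0.189/1.37) × 35.82 = 4.942 mg/L.
Minimum DO = C_s − D_c = 7.78 − 4.942 = 2.838 mg/L.

t_c ≈ 0.867 d; D_c ≈ 4.94 mg/L; min DO ≈ 2.84 mg/L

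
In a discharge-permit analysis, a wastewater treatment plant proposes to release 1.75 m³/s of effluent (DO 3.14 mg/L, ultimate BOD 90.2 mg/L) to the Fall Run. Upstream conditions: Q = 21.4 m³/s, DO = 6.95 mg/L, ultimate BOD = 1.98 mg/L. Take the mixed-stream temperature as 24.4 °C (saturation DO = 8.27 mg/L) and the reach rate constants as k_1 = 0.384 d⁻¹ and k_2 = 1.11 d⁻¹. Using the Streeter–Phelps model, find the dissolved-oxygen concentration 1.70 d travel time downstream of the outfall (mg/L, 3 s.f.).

DO ≈ 6.34 mg/L

Mixed DO = (21.4×6.95 + 1.75×3.14)/(21.4+1.75) = 154.2/23.15 = 6.662 mg/L.
Mixed L₀ = (21.4×1.98 + 1.75×90.2)/(23.15) = 200.2/23.15 = 8.649 mg/L.
Initial deficit D₀ = C_s − DO₀ = 8.27 − 6.662 = 1.608 mg/L.
D(1.70) = [0.384×8.649/(1.11−0.384)](e^(−0.384×1.70) − e^(−1.11×1.70)) + 1.608 e^(−1.11×1.70)
= 4.575 × (0.5206 − 0.1515) + 1.608 × 0.1515 = 1.932 mg/L.
DO = 8.27 − 1.932 = 6.338 mg/L.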